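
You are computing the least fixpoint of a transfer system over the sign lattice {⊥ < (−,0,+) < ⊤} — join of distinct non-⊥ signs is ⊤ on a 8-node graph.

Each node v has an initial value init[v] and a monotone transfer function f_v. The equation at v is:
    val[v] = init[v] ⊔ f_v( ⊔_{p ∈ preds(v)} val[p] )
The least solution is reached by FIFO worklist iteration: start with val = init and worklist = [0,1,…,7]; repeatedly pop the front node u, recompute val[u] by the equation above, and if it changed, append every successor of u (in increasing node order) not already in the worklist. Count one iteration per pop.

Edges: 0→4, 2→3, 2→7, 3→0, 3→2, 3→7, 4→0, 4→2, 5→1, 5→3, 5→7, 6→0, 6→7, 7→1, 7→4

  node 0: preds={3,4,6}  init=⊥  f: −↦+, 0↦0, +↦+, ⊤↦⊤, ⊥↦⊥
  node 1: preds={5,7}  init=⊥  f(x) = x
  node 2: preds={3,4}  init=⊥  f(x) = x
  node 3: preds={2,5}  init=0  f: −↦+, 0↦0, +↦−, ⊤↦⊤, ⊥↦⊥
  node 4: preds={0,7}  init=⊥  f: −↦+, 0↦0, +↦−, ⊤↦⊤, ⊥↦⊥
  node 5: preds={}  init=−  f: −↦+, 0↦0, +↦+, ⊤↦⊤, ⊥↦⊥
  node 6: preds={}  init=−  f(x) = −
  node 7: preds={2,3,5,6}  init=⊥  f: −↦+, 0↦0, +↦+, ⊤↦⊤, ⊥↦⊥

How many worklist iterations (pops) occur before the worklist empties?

14

Trace (14 dequeues):
  [1] u=0 | in ⊤ | out ⊤ | prev ⊥ | push {}
  [2] u=1 | in − | out − | prev ⊥ | push {}
  [3] u=2 | in 0 | out 0 | prev ⊥ | push {}
  [4] u=3 | in ⊤ | out ⊤ | prev 0 | push {0,2}
  [5] u=4 | in ⊤ | out ⊤ | prev ⊥ | push {}
  [6] u=5 | in ⊥ | out − | ==
  [7] u=6 | in ⊥ | out − | ==
  [8] u=7 | in ⊤ | out ⊤ | prev ⊥ | push {1,4}
  [9] u=0 | in ⊤ | out ⊤ | ==
  [10] u=2 | in ⊤ | out ⊤ | prev 0 | push {3,7}
  [11] u=1 | in ⊤ | out ⊤ | prev − | push {}
  [12] u=4 | in ⊤ | out ⊤ | ==
  [13] u=3 | in ⊤ | out ⊤ | ==
  [14] u=7 | in ⊤ | out ⊤ | ==

Converged values:
  [0] ⊤
  [1] ⊤
  [2] ⊤
  [3] ⊤
  [4] ⊤
  [5] −
  [6] −
  [7] ⊤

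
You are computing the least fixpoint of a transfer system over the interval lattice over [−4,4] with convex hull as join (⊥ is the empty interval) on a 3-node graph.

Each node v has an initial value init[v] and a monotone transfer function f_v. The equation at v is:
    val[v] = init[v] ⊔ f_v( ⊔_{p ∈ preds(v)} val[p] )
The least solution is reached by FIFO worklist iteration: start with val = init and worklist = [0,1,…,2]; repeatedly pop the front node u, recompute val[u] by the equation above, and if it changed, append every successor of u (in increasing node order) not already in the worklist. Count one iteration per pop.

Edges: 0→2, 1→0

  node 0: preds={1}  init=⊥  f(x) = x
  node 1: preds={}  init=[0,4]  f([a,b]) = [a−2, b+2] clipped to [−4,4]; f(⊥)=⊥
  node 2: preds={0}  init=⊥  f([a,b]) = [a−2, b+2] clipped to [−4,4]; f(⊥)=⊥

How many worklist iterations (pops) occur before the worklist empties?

Iteration log — 3 steps:
  step 1. node 0  ⊔preds=[0,4]  new=[0,4]  old=⊥  +wl: 
  step 2. node 1  ⊔preds=⊥  new=[0,4]  stable
  step 3. node 2  ⊔preds=[0,4]  new=[-2,4]  old=⊥  +wl: 

Least fixpoint reached:
  node 0: [0,4]
  node 1: [0,4]
  node 2: [-2,4]

3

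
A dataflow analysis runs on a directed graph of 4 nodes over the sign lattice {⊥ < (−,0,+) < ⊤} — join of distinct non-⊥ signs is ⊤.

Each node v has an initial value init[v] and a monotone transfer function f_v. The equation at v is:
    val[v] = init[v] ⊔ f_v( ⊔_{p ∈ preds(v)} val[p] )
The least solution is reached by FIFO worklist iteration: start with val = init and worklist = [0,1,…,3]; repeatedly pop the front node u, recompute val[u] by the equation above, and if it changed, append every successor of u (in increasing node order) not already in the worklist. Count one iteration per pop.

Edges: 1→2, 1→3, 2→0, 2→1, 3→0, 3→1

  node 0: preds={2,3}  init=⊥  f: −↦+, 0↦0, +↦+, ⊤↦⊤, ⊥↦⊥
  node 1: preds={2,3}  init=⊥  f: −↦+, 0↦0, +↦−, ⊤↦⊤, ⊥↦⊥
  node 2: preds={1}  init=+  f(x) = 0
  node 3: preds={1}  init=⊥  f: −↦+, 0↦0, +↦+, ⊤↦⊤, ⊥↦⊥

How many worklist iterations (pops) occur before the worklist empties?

Trace (10 dequeues):
  [1] u=0 | in + | out + | prev ⊥ | push {}
  [2] u=1 | in + | out − | prev ⊥ | push {}
  [3] u=2 | in − | out ⊤ | prev + | push {0,1}
  [4] u=3 | in − | out + | prev ⊥ | push {}
  [5] u=0 | in ⊤ | out ⊤ | prev + | push {}
  [6] u=1 | in ⊤ | out ⊤ | prev − | push {2,3}
  [7] u=2 | in ⊤ | out ⊤ | ==
  [8] u=3 | in ⊤ | out ⊤ | prev + | push {0,1}
  [9] u=0 | in ⊤ | out ⊤ | ==
  [10] u=1 | in ⊤ | out ⊤ | ==

Converged values:
  [0] ⊤
  [1] ⊤
  [2] ⊤
  [3] ⊤

10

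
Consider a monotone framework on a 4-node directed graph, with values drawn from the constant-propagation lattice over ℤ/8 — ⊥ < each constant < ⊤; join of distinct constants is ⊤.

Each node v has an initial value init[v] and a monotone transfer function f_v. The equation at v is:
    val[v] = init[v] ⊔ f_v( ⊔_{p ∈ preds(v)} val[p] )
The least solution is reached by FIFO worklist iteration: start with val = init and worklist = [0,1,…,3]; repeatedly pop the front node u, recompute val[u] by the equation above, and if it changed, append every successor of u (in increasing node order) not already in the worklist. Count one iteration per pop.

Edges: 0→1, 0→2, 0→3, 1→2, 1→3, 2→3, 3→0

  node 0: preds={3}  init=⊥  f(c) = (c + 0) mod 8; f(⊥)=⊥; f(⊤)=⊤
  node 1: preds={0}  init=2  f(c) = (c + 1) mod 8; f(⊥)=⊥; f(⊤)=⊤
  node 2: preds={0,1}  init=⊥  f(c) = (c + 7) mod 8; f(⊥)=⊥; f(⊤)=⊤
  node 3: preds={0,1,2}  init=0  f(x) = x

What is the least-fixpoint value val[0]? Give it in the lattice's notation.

⊤

Worklist (8 pops):
  #1 pop 0: in=0 → 0 (was ⊥); enqueue []
  #2 pop 1: in=0 → ⊤ (was 2); enqueue []
  #3 pop 2: in=⊤ → ⊤ (was ⊥); enqueue []
  #4 pop 3: in=⊤ → ⊤ (was 0); enqueue [0]
  #5 pop 0: in=⊤ → ⊤ (was 0); enqueue [1,2,3]
  #6 pop 1: in=⊤ → ⊤ (no change)
  #7 pop 2: in=⊤ → ⊤ (no change)
  #8 pop 3: in=⊤ → ⊤ (no change)

Fixpoint:
  val[0] = ⊤
  val[1] = ⊤
  val[2] = ⊤
  val[3] = ⊤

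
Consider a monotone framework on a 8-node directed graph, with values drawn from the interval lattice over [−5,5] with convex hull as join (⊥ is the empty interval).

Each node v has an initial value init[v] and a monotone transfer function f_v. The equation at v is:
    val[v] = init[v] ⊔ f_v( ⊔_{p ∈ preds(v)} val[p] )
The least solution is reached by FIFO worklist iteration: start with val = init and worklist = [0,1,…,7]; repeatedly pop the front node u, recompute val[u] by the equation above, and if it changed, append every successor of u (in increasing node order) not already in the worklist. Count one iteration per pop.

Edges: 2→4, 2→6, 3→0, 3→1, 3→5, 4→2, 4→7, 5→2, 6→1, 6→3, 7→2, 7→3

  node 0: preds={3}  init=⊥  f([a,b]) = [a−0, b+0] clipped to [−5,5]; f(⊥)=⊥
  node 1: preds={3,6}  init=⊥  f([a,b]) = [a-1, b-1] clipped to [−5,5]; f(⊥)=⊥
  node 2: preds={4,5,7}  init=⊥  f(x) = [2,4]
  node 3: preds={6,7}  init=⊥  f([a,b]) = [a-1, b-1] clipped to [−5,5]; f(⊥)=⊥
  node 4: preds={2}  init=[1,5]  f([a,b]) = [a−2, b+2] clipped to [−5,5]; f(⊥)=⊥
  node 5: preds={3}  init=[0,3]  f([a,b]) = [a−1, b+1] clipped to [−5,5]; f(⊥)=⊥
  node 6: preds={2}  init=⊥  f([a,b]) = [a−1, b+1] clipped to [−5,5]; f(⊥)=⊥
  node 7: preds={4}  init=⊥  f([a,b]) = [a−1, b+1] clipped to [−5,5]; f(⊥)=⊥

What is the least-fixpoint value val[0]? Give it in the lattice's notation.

[-2,4]

Iteration log — 15 steps:
  step 1. node 0  ⊔preds=⊥  new=⊥  stable
  step 2. node 1  ⊔preds=⊥  new=⊥  stable
  step 3. node 2  ⊔preds=[0,5]  new=[2,4]  old=⊥  +wl: 
  step 4. node 3  ⊔preds=⊥  new=⊥  stable
  step 5. node 4  ⊔preds=[2,4]  new=[0,5]  old=[1,5]  +wl: 2
  step 6. node 5  ⊔preds=⊥  new=[0,3]  stable
  step 7. node 6  ⊔preds=[2,4]  new=[1,5]  old=⊥  +wl: 1,3
  step 8. node 7  ⊔preds=[0,5]  new=[-1,5]  old=⊥  +wl: 
  step 9. node 2  ⊔preds=[-1,5]  new=[2,4]  stable
  step 10. node 1  ⊔preds=[1,5]  new=[0,4]  old=⊥  +wl: 
  step 11. node 3  ⊔preds=[-1,5]  new=[-2,4]  old=⊥  +wl: 0,1,5
  step 12. node 0  ⊔preds=[-2,4]  new=[-2,4]  old=⊥  +wl: 
  step 13. node 1  ⊔preds=[-2,5]  new=[-3,4]  old=[0,4]  +wl: 
  step 14. node 5  ⊔preds=[-2,4]  new=[-3,5]  old=[0,3]  +wl: 2
  step 15. node 2  ⊔preds=[-3,5]  new=[2,4]  stable

Least fixpoint reached:
  node 0: [-2,4]
  node 1: [-3,4]
  node 2: [2,4]
  node 3: [-2,4]
  node 4: [0,5]
  node 5: [-3,5]
  node 6: [1,5]
  node 7: [-1,5]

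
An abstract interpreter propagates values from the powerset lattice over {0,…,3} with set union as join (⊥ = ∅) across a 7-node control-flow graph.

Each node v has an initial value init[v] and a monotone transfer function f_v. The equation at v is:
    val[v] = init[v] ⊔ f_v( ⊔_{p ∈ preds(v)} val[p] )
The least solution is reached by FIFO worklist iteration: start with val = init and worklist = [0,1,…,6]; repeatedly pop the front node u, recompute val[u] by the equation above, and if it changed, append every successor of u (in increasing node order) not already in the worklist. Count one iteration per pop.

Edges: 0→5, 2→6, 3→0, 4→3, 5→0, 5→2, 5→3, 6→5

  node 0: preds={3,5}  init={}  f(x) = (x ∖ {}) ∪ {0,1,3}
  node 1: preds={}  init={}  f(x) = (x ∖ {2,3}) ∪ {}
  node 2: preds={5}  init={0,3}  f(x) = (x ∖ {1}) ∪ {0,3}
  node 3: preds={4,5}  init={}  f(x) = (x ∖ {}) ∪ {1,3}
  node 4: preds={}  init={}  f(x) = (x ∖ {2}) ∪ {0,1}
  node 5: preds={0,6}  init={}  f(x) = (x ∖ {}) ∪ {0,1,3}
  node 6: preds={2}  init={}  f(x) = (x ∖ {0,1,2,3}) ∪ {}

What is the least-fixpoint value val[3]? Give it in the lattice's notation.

{0,1,3}

Iteration log — 11 steps:
  step 1. node 0  ⊔preds={}  new={0,1,3}  old={}  +wl: 
  step 2. node 1  ⊔preds={}  new={}  stable
  step 3. node 2  ⊔preds={}  new={0,3}  stable
  step 4. node 3  ⊔preds={}  new={1,3}  old={}  +wl: 0
  step 5. node 4  ⊔preds={}  new={0,1}  old={}  +wl: 3
  step 6. node 5  ⊔preds={0,1,3}  new={0,1,3}  old={}  +wl: 2
  step 7. node 6  ⊔preds={0,3}  new={}  stable
  step 8. node 0  ⊔preds={0,1,3}  new={0,1,3}  stable
  step 9. node 3  ⊔preds={0,1,3}  new={0,1,3}  old={1,3}  +wl: 0
  step 10. node 2  ⊔preds={0,1,3}  new={0,3}  stable
  step 11. node 0  ⊔preds={0,1,3}  new={0,1,3}  stable

Least fixpoint reached:
  node 0: {0,1,3}
  node 1: {}
  node 2: {0,3}
  node 3: {0,1,3}
  node 4: {0,1}
  node 5: {0,1,3}
  node 6: {}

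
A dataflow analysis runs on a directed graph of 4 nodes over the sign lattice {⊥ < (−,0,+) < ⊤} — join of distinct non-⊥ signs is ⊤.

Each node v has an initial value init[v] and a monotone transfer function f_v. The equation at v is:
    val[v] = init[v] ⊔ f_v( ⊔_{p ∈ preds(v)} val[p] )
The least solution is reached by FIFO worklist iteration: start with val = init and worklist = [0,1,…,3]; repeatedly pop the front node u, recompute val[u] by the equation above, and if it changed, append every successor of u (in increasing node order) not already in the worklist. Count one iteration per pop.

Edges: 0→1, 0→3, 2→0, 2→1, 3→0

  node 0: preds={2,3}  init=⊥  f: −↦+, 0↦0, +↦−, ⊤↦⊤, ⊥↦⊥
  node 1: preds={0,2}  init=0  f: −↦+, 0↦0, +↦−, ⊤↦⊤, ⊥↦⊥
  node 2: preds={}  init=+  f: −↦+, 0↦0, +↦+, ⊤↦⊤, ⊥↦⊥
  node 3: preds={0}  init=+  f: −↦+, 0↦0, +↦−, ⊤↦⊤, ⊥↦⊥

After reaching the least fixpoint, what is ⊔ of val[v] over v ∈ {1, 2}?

Worklist (4 pops):
  #1 pop 0: in=+ → − (was ⊥); enqueue []
  #2 pop 1: in=⊤ → ⊤ (was 0); enqueue []
  #3 pop 2: in=⊥ → + (no change)
  #4 pop 3: in=− → + (no change)

Fixpoint:
  val[0] = −
  val[1] = ⊤
  val[2] = +
  val[3] = +

⊤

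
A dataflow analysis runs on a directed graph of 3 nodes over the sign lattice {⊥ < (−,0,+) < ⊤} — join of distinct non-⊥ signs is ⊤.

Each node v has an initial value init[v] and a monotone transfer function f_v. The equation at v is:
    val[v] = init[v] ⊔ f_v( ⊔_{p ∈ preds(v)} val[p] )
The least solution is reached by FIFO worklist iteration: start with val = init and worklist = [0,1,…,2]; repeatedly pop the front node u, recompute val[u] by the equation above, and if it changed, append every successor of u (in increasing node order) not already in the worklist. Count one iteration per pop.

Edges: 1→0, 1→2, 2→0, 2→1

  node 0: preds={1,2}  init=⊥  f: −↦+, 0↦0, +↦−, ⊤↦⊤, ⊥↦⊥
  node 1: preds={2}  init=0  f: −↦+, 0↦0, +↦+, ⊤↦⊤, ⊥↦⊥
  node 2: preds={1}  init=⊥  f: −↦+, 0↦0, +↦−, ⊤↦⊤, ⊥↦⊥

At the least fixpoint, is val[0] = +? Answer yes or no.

Iteration log — 5 steps:
  step 1. node 0  ⊔preds=0  new=0  old=⊥  +wl: 
  step 2. node 1  ⊔preds=⊥  new=0  stable
  step 3. node 2  ⊔preds=0  new=0  old=⊥  +wl: 0,1
  step 4. node 0  ⊔preds=0  new=0  stable
  step 5. node 1  ⊔preds=0  new=0  stable

Least fixpoint reached:
  node 0: 0
  node 1: 0
  node 2: 0

no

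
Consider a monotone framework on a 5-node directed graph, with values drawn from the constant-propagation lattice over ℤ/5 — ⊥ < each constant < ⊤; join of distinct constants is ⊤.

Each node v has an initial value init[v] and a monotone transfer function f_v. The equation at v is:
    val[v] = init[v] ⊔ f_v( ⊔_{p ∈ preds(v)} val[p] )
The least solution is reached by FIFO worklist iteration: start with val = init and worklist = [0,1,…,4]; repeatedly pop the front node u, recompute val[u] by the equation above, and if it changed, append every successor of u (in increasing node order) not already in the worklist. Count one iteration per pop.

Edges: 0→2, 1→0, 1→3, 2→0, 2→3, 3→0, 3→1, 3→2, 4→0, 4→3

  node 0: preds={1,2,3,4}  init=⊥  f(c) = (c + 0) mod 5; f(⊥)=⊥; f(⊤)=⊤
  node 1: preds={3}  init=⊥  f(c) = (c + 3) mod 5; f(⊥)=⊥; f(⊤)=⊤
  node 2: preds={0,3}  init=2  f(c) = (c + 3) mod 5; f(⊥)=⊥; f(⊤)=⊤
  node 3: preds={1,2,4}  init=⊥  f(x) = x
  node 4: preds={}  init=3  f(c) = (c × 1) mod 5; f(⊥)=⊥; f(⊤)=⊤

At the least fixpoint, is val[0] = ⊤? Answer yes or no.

Iteration log — 10 steps:
  step 1. node 0  ⊔preds=⊤  new=⊤  old=⊥  +wl: 
  step 2. node 1  ⊔preds=⊥  new=⊥  stable
  step 3. node 2  ⊔preds=⊤  new=⊤  old=2  +wl: 0
  step 4. node 3  ⊔preds=⊤  new=⊤  old=⊥  +wl: 1,2
  step 5. node 4  ⊔preds=⊥  new=3  stable
  step 6. node 0  ⊔preds=⊤  new=⊤  stable
  step 7. node 1  ⊔preds=⊤  new=⊤  old=⊥  +wl: 0,3
  step 8. node 2  ⊔preds=⊤  new=⊤  stable
  step 9. node 0  ⊔preds=⊤  new=⊤  stable
  step 10. node 3  ⊔preds=⊤  new=⊤  stable

Least fixpoint reached:
  node 0: ⊤
  node 1: ⊤
  node 2: ⊤
  node 3: ⊤
  node 4: 3

yes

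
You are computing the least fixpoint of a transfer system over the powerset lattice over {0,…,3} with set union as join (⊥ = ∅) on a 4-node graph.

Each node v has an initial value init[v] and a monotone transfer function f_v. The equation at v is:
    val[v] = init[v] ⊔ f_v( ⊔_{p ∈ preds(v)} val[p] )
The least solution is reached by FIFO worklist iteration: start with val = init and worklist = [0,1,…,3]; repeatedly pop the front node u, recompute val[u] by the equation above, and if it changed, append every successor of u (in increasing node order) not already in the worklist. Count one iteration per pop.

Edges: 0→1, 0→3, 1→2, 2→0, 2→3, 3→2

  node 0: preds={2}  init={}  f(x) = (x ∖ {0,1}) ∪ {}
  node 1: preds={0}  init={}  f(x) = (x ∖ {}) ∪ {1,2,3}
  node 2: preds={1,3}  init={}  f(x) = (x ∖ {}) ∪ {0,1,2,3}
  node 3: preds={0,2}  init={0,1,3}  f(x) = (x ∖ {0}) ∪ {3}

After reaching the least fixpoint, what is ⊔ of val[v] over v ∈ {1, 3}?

Trace (8 dequeues):
  [1] u=0 | in {} | out {} | ==
  [2] u=1 | in {} | out {1,2,3} | prev {} | push {}
  [3] u=2 | in {0,1,2,3} | out {0,1,2,3} | prev {} | push {0}
  [4] u=3 | in {0,1,2,3} | out {0,1,2,3} | prev {0,1,3} | push {2}
  [5] u=0 | in {0,1,2,3} | out {2,3} | prev {} | push {1,3}
  [6] u=2 | in {0,1,2,3} | out {0,1,2,3} | ==
  [7] u=1 | in {2,3} | out {1,2,3} | ==
  [8] u=3 | in {0,1,2,3} | out {0,1,2,3} | ==

Converged values:
  [0] {2,3}
  [1] {1,2,3}
  [2] {0,1,2,3}
  [3] {0,1,2,3}

{0,1,2,3}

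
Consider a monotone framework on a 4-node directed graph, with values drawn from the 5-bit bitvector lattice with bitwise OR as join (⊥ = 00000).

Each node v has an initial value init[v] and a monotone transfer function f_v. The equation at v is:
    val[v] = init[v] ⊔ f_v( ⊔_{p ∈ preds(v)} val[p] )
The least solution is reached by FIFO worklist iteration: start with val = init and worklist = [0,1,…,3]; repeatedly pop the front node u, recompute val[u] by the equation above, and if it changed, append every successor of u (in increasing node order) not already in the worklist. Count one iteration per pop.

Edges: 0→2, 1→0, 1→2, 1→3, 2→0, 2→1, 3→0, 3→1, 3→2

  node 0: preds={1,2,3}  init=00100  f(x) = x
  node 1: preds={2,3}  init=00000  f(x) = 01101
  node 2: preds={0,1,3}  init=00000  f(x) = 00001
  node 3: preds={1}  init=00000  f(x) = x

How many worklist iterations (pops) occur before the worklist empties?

7

Trace (7 dequeues):
  [1] u=0 | in 00000 | out 00100 | ==
  [2] u=1 | in 00000 | out 01101 | prev 00000 | push {0}
  [3] u=2 | in 01101 | out 00001 | prev 00000 | push {1}
  [4] u=3 | in 01101 | out 01101 | prev 00000 | push {2}
  [5] u=0 | in 01101 | out 01101 | prev 00100 | push {}
  [6] u=1 | in 01101 | out 01101 | ==
  [7] u=2 | in 01101 | out 00001 | ==

Converged values:
  [0] 01101
  [1] 01101
  [2] 00001
  [3] 01101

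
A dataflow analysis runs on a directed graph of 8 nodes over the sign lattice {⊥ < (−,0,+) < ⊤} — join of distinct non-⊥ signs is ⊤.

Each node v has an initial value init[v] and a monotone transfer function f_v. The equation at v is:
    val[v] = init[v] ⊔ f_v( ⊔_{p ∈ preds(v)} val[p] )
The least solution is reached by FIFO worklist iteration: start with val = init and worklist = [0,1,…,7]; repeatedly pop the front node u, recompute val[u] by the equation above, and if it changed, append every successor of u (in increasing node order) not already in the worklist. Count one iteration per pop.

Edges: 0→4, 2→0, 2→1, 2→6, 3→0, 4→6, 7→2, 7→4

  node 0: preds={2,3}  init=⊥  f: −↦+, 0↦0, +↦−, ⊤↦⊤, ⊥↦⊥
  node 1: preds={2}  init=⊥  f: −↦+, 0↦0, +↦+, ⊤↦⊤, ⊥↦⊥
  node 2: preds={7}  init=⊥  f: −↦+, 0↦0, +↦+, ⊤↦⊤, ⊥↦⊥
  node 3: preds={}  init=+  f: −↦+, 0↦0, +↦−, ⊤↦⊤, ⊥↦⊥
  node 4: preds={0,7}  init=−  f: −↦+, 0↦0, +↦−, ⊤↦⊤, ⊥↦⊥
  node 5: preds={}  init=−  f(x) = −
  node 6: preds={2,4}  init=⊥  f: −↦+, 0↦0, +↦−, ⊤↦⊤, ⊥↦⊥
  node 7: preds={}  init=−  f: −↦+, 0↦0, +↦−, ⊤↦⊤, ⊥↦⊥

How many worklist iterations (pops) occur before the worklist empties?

10

Worklist (10 pops):
  #1 pop 0: in=+ → − (was ⊥); enqueue []
  #2 pop 1: in=⊥ → ⊥ (no change)
  #3 pop 2: in=− → + (was ⊥); enqueue [0,1]
  #4 pop 3: in=⊥ → + (no change)
  #5 pop 4: in=− → ⊤ (was −); enqueue []
  #6 pop 5: in=⊥ → − (no change)
  #7 pop 6: in=⊤ → ⊤ (was ⊥); enqueue []
  #8 pop 7: in=⊥ → − (no change)
  #9 pop 0: in=+ → − (no change)
  #10 pop 1: in=+ → + (was ⊥); enqueue []

Fixpoint:
  val[0] = −
  val[1] = +
  val[2] = +
  val[3] = +
  val[4] = ⊤
  val[5] = −
  val[6] = ⊤
  val[7] = −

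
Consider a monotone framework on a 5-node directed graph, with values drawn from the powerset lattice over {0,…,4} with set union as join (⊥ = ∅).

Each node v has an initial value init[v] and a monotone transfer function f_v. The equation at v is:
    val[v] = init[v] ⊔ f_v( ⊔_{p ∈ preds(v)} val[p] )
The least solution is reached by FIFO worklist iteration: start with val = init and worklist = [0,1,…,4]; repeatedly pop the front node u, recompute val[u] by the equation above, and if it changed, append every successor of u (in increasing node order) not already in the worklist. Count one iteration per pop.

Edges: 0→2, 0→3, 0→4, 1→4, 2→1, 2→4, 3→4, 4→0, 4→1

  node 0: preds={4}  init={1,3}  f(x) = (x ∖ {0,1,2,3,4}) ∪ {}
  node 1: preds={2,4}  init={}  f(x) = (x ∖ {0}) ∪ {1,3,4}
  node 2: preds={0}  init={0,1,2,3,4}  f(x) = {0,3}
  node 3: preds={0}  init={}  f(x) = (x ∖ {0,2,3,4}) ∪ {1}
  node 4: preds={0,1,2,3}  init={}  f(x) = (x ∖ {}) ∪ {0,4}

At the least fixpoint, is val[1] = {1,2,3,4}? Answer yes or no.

yes

Worklist (7 pops):
  #1 pop 0: in={} → {1,3} (no change)
  #2 pop 1: in={0,1,2,3,4} → {1,2,3,4} (was {}); enqueue []
  #3 pop 2: in={1,3} → {0,1,2,3,4} (no change)
  #4 pop 3: in={1,3} → {1} (was {}); enqueue []
  #5 pop 4: in={0,1,2,3,4} → {0,1,2,3,4} (was {}); enqueue [0,1]
  #6 pop 0: in={0,1,2,3,4} → {1,3} (no change)
  #7 pop 1: in={0,1,2,3,4} → {1,2,3,4} (no change)

Fixpoint:
  val[0] = {1,3}
  val[1] = {1,2,3,4}
  val[2] = {0,1,2,3,4}
  val[3] = {1}
  val[4] = {0,1,2,3,4}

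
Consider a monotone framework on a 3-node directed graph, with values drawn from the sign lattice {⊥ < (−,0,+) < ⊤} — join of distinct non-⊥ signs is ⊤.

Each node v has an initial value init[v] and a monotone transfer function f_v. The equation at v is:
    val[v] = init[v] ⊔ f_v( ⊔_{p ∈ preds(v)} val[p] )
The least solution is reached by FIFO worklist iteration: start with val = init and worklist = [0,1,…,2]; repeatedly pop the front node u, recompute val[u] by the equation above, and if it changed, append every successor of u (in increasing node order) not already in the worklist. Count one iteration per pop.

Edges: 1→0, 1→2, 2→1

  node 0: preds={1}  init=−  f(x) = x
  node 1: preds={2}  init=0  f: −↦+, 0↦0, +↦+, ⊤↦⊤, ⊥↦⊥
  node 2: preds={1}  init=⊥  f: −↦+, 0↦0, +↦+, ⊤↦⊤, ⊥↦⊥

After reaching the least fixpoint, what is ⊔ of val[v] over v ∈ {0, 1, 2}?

⊤

Worklist (4 pops):
  #1 pop 0: in=0 → ⊤ (was −); enqueue []
  #2 pop 1: in=⊥ → 0 (no change)
  #3 pop 2: in=0 → 0 (was ⊥); enqueue [1]
  #4 pop 1: in=0 → 0 (no change)

Fixpoint:
  val[0] = ⊤
  val[1] = 0
  val[2] = 0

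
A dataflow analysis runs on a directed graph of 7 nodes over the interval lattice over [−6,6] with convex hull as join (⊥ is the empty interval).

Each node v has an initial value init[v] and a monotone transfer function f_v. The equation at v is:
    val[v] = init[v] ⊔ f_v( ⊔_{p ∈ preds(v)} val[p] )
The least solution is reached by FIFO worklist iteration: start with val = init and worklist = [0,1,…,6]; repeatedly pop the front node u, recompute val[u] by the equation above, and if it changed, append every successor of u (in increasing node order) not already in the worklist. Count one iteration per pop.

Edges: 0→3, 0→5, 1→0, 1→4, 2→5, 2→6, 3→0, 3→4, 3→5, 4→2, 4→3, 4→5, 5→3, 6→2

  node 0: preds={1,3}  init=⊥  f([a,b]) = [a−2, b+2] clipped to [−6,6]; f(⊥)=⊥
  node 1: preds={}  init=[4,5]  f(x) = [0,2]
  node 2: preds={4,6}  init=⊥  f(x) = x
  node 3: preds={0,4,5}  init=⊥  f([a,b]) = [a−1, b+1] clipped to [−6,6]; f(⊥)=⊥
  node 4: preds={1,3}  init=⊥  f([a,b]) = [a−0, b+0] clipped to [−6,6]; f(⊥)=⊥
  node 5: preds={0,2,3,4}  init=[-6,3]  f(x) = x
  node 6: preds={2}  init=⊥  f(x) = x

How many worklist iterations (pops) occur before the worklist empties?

13

Worklist (13 pops):
  #1 pop 0: in=[4,5] → [2,6] (was ⊥); enqueue []
  #2 pop 1: in=⊥ → [0,5] (was [4,5]); enqueue [0]
  #3 pop 2: in=⊥ → ⊥ (no change)
  #4 pop 3: in=[-6,6] → [-6,6] (was ⊥); enqueue []
  #5 pop 4: in=[-6,6] → [-6,6] (was ⊥); enqueue [2,3]
  #6 pop 5: in=[-6,6] → [-6,6] (was [-6,3]); enqueue []
  #7 pop 6: in=⊥ → ⊥ (no change)
  #8 pop 0: in=[-6,6] → [-6,6] (was [2,6]); enqueue [5]
  #9 pop 2: in=[-6,6] → [-6,6] (was ⊥); enqueue [6]
  #10 pop 3: in=[-6,6] → [-6,6] (no change)
  #11 pop 5: in=[-6,6] → [-6,6] (no change)
  #12 pop 6: in=[-6,6] → [-6,6] (was ⊥); enqueue [2]
  #13 pop 2: in=[-6,6] → [-6,6] (no change)

Fixpoint:
  val[0] = [-6,6]
  val[1] = [0,5]
  val[2] = [-6,6]
  val[3] = [-6,6]
  val[4] = [-6,6]
  val[5] = [-6,6]
  val[6] = [-6,6]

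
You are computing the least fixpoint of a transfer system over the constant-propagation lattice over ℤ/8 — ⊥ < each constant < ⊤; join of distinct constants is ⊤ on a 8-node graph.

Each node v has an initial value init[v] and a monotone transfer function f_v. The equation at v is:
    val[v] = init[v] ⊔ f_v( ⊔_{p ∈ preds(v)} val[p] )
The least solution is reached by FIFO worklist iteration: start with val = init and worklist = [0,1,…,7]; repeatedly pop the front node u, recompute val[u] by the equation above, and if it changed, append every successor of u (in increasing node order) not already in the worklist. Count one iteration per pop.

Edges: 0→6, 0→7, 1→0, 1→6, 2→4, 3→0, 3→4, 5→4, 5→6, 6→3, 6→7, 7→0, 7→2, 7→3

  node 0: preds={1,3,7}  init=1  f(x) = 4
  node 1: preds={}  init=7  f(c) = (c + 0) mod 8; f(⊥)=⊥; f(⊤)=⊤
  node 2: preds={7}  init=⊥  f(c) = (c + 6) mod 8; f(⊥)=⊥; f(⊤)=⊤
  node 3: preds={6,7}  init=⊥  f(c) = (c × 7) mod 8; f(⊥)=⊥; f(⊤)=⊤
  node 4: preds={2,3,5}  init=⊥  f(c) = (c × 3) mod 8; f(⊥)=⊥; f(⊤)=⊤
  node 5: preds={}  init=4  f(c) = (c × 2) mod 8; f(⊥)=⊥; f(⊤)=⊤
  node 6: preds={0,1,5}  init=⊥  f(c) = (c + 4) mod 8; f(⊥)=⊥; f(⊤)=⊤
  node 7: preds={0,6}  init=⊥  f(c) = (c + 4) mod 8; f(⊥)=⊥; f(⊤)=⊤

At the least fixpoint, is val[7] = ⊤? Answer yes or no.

Worklist (12 pops):
  #1 pop 0: in=7 → ⊤ (was 1); enqueue []
  #2 pop 1: in=⊥ → 7 (no change)
  #3 pop 2: in=⊥ → ⊥ (no change)
  #4 pop 3: in=⊥ → ⊥ (no change)
  #5 pop 4: in=4 → 4 (was ⊥); enqueue []
  #6 pop 5: in=⊥ → 4 (no change)
  #7 pop 6: in=⊤ → ⊤ (was ⊥); enqueue [3]
  #8 pop 7: in=⊤ → ⊤ (was ⊥); enqueue [0,2]
  #9 pop 3: in=⊤ → ⊤ (was ⊥); enqueue [4]
  #10 pop 0: in=⊤ → ⊤ (no change)
  #11 pop 2: in=⊤ → ⊤ (was ⊥); enqueue []
  #12 pop 4: in=⊤ → ⊤ (was 4); enqueue []

Fixpoint:
  val[0] = ⊤
  val[1] = 7
  val[2] = ⊤
  val[3] = ⊤
  val[4] = ⊤
  val[5] = 4
  val[6] = ⊤
  val[7] = ⊤

yes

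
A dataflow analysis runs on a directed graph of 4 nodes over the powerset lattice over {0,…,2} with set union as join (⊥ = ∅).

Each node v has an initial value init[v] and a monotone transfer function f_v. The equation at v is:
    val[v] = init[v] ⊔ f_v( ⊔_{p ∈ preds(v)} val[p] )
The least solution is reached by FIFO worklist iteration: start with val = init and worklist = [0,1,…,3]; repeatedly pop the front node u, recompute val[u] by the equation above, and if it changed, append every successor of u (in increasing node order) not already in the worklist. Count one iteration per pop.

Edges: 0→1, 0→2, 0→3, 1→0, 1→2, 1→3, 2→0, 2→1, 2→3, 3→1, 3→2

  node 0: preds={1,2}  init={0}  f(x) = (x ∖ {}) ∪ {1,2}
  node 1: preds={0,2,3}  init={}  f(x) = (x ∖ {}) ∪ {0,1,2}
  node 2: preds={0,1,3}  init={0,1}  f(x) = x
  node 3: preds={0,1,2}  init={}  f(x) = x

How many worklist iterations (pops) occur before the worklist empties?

Worklist (7 pops):
  #1 pop 0: in={0,1} → {0,1,2} (was {0}); enqueue []
  #2 pop 1: in={0,1,2} → {0,1,2} (was {}); enqueue [0]
  #3 pop 2: in={0,1,2} → {0,1,2} (was {0,1}); enqueue [1]
  #4 pop 3: in={0,1,2} → {0,1,2} (was {}); enqueue [2]
  #5 pop 0: in={0,1,2} → {0,1,2} (no change)
  #6 pop 1: in={0,1,2} → {0,1,2} (no change)
  #7 pop 2: in={0,1,2} → {0,1,2} (no change)

Fixpoint:
  val[0] = {0,1,2}
  val[1] = {0,1,2}
  val[2] = {0,1,2}
  val[3] = {0,1,2}

7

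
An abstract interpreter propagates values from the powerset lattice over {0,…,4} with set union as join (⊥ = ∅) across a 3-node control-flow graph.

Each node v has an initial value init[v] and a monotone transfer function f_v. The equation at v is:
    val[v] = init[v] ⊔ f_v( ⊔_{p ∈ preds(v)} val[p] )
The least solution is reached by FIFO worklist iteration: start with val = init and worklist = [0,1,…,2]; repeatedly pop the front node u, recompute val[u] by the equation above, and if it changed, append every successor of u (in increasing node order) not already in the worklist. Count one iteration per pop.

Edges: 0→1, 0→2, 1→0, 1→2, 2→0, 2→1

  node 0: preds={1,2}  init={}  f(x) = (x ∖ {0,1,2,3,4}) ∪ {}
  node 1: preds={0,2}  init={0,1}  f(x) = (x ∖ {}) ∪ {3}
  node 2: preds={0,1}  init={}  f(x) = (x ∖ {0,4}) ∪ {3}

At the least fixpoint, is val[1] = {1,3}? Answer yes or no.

Trace (5 dequeues):
  [1] u=0 | in {0,1} | out {} | ==
  [2] u=1 | in {} | out {0,1,3} | prev {0,1} | push {0}
  [3] u=2 | in {0,1,3} | out {1,3} | prev {} | push {1}
  [4] u=0 | in {0,1,3} | out {} | ==
  [5] u=1 | in {1,3} | out {0,1,3} | ==

Converged values:
  [0] {}
  [1] {0,1,3}
  [2] {1,3}

no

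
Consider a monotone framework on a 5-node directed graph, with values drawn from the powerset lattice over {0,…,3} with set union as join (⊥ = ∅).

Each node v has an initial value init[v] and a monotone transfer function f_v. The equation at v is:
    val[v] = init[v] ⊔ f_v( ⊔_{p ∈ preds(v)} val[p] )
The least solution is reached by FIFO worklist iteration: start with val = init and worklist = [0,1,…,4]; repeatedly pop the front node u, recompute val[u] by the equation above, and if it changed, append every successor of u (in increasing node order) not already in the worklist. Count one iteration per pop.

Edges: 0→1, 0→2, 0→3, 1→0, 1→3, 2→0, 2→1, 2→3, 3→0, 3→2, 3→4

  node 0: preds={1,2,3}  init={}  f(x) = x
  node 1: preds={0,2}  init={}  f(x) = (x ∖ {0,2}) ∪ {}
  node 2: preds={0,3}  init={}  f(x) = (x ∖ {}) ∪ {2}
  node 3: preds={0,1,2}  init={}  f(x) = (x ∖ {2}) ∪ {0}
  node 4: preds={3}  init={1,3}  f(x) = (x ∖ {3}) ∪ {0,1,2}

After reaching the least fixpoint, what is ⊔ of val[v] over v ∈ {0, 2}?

Worklist (11 pops):
  #1 pop 0: in={} → {} (no change)
  #2 pop 1: in={} → {} (no change)
  #3 pop 2: in={} → {2} (was {}); enqueue [0,1]
  #4 pop 3: in={2} → {0} (was {}); enqueue [2]
  #5 pop 4: in={0} → {0,1,2,3} (was {1,3}); enqueue []
  #6 pop 0: in={0,2} → {0,2} (was {}); enqueue [3]
  #7 pop 1: in={0,2} → {} (no change)
  #8 pop 2: in={0,2} → {0,2} (was {2}); enqueue [0,1]
  #9 pop 3: in={0,2} → {0} (no change)
  #10 pop 0: in={0,2} → {0,2} (no change)
  #11 pop 1: in={0,2} → {} (no change)

Fixpoint:
  val[0] = {0,2}
  val[1] = {}
  val[2] = {0,2}
  val[3] = {0}
  val[4] = {0,1,2,3}

{0,2}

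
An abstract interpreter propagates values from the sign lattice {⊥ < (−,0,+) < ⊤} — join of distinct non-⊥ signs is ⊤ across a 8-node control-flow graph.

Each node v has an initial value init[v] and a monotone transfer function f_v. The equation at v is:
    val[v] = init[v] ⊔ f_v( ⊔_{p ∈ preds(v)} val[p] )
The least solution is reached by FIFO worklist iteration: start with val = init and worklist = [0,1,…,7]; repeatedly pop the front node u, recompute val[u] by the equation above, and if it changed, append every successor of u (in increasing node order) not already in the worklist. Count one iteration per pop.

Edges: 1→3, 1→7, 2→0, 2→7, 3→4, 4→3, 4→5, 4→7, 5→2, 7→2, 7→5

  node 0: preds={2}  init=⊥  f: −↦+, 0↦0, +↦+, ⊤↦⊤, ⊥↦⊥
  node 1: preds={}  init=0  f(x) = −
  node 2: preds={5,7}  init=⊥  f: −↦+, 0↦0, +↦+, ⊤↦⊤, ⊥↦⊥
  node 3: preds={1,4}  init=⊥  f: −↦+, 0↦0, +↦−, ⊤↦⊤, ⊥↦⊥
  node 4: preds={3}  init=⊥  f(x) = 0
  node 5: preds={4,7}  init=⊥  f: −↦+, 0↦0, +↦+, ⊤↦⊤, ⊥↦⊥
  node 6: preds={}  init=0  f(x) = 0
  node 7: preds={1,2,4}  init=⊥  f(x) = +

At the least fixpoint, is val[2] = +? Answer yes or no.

no

Worklist (14 pops):
  #1 pop 0: in=⊥ → ⊥ (no change)
  #2 pop 1: in=⊥ → ⊤ (was 0); enqueue []
  #3 pop 2: in=⊥ → ⊥ (no change)
  #4 pop 3: in=⊤ → ⊤ (was ⊥); enqueue []
  #5 pop 4: in=⊤ → 0 (was ⊥); enqueue [3]
  #6 pop 5: in=0 → 0 (was ⊥); enqueue [2]
  #7 pop 6: in=⊥ → 0 (no change)
  #8 pop 7: in=⊤ → + (was ⊥); enqueue [5]
  #9 pop 3: in=⊤ → ⊤ (no change)
  #10 pop 2: in=⊤ → ⊤ (was ⊥); enqueue [0,7]
  #11 pop 5: in=⊤ → ⊤ (was 0); enqueue [2]
  #12 pop 0: in=⊤ → ⊤ (was ⊥); enqueue []
  #13 pop 7: in=⊤ → + (no change)
  #14 pop 2: in=⊤ → ⊤ (no change)

Fixpoint:
  val[0] = ⊤
  val[1] = ⊤
  val[2] = ⊤
  val[3] = ⊤
  val[4] = 0
  val[5] = ⊤
  val[6] = 0
  val[7] = +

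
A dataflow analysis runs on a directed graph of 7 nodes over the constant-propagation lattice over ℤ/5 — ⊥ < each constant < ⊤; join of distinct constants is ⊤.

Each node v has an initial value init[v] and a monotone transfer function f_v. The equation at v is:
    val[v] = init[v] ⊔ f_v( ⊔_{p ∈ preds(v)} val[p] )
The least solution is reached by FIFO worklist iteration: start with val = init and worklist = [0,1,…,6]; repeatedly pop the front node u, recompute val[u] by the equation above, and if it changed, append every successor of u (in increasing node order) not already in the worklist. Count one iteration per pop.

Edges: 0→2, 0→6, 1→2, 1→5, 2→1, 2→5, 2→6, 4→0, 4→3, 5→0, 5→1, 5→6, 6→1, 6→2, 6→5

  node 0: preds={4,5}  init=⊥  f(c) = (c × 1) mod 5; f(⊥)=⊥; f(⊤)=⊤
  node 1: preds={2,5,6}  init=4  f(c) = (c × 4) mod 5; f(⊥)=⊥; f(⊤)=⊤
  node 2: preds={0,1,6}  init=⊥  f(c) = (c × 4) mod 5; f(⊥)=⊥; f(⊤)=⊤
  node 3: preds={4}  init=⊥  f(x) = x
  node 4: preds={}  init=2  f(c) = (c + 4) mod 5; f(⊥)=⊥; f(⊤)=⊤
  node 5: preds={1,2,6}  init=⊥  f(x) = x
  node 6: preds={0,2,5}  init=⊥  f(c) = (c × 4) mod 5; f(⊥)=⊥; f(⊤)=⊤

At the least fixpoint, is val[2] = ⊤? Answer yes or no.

yes

Iteration log — 12 steps:
  step 1. node 0  ⊔preds=2  new=2  old=⊥  +wl: 
  step 2. node 1  ⊔preds=⊥  new=4  stable
  step 3. node 2  ⊔preds=⊤  new=⊤  old=⊥  +wl: 1
  step 4. node 3  ⊔preds=2  new=2  old=⊥  +wl: 
  step 5. node 4  ⊔preds=⊥  new=2  stable
  step 6. node 5  ⊔preds=⊤  new=⊤  old=⊥  +wl: 0
  step 7. node 6  ⊔preds=⊤  new=⊤  old=⊥  +wl: 2,5
  step 8. node 1  ⊔preds=⊤  new=⊤  old=4  +wl: 
  step 9. node 0  ⊔preds=⊤  new=⊤  old=2  +wl: 6
  step 10. node 2  ⊔preds=⊤  new=⊤  stable
  step 11. node 5  ⊔preds=⊤  new=⊤  stable
  step 12. node 6  ⊔preds=⊤  new=⊤  stable

Least fixpoint reached:
  node 0: ⊤
  node 1: ⊤
  node 2: ⊤
  node 3: 2
  node 4: 2
  node 5: ⊤
  node 6: ⊤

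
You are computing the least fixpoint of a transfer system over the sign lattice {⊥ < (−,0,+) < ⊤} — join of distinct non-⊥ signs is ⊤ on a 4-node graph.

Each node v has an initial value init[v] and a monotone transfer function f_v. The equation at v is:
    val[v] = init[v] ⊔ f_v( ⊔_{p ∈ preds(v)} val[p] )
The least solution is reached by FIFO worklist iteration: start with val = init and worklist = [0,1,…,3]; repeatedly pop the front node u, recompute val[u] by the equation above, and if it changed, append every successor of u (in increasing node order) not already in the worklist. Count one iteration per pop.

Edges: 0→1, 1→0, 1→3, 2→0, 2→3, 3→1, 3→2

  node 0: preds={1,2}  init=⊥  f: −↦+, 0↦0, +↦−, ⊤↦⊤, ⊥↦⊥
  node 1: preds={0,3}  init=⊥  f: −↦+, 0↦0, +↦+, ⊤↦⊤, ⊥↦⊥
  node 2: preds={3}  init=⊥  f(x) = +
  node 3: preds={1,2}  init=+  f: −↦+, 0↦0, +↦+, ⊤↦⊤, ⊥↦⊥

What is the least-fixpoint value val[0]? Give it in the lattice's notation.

⊤

Worklist (10 pops):
  #1 pop 0: in=⊥ → ⊥ (no change)
  #2 pop 1: in=+ → + (was ⊥); enqueue [0]
  #3 pop 2: in=+ → + (was ⊥); enqueue []
  #4 pop 3: in=+ → + (no change)
  #5 pop 0: in=+ → − (was ⊥); enqueue [1]
  #6 pop 1: in=⊤ → ⊤ (was +); enqueue [0,3]
  #7 pop 0: in=⊤ → ⊤ (was −); enqueue [1]
  #8 pop 3: in=⊤ → ⊤ (was +); enqueue [2]
  #9 pop 1: in=⊤ → ⊤ (no change)
  #10 pop 2: in=⊤ → + (no change)

Fixpoint:
  val[0] = ⊤
  val[1] = ⊤
  val[2] = +
  val[3] = ⊤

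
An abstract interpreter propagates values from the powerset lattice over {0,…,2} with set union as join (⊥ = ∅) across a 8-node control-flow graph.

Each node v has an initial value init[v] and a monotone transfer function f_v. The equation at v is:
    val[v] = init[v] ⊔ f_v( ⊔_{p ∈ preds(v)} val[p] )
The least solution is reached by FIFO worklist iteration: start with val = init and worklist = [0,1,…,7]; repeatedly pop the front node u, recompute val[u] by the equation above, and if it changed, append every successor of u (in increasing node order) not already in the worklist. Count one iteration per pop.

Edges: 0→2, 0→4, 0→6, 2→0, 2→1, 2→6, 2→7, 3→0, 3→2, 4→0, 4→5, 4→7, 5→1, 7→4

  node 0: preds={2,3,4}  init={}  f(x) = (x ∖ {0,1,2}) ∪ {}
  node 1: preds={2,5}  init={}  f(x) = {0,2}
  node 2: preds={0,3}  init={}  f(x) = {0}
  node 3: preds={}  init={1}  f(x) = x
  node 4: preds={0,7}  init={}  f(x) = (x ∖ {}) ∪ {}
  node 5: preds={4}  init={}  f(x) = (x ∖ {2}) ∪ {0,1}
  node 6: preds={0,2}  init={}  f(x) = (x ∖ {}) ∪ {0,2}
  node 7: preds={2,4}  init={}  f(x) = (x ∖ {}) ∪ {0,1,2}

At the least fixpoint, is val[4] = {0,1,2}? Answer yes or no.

yes

Trace (14 dequeues):
  [1] u=0 | in {1} | out {} | ==
  [2] u=1 | in {} | out {0,2} | prev {} | push {}
  [3] u=2 | in {1} | out {0} | prev {} | push {0,1}
  [4] u=3 | in {} | out {1} | ==
  [5] u=4 | in {} | out {} | ==
  [6] u=5 | in {} | out {0,1} | prev {} | push {}
  [7] u=6 | in {0} | out {0,2} | prev {} | push {}
  [8] u=7 | in {0} | out {0,1,2} | prev {} | push {4}
  [9] u=0 | in {0,1} | out {} | ==
  [10] u=1 | in {0,1} | out {0,2} | ==
  [11] u=4 | in {0,1,2} | out {0,1,2} | prev {} | push {0,5,7}
  [12] u=0 | in {0,1,2} | out {} | ==
  [13] u=5 | in {0,1,2} | out {0,1} | ==
  [14] u=7 | in {0,1,2} | out {0,1,2} | ==

Converged values:
  [0] {}
  [1] {0,2}
  [2] {0}
  [3] {1}
  [4] {0,1,2}
  [5] {0,1}
  [6] {0,2}
  [7] {0,1,2}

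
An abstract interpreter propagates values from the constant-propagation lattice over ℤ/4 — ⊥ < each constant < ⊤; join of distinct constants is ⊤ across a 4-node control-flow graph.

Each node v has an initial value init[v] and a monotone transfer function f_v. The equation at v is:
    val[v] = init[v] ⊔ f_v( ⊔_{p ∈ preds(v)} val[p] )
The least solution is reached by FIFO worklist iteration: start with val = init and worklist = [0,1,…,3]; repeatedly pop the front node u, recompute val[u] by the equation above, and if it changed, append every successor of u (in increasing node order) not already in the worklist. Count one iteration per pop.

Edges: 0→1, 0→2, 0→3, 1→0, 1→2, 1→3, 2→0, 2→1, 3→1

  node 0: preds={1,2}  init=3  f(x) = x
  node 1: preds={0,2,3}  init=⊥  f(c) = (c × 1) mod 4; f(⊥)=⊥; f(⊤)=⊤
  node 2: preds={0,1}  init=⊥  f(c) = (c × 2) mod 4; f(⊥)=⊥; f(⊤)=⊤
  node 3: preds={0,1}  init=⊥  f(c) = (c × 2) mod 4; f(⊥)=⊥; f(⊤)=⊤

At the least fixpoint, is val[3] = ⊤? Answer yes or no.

yes

Trace (10 dequeues):
  [1] u=0 | in ⊥ | out 3 | ==
  [2] u=1 | in 3 | out 3 | prev ⊥ | push {0}
  [3] u=2 | in 3 | out 2 | prev ⊥ | push {1}
  [4] u=3 | in 3 | out 2 | prev ⊥ | push {}
  [5] u=0 | in ⊤ | out ⊤ | prev 3 | push {2,3}
  [6] u=1 | in ⊤ | out ⊤ | prev 3 | push {0}
  [7] u=2 | in ⊤ | out ⊤ | prev 2 | push {1}
  [8] u=3 | in ⊤ | out ⊤ | prev 2 | push {}
  [9] u=0 | in ⊤ | out ⊤ | ==
  [10] u=1 | in ⊤ | out ⊤ | ==

Converged values:
  [0] ⊤
  [1] ⊤
  [2] ⊤
  [3] ⊤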